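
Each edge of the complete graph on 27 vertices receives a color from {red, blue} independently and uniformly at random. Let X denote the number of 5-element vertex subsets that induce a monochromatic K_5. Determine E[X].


Let X = Σ_S X_S over the C(27, 5) = 80730 subsets S of size 5, where X_S = 1 if the K_5 on S is monochromatic.
For a fixed S, the K_5 on S has C(5, 2) = 10 edges. P[all 10 edges red] = (1/2)^10, and likewise for blue, so P[monochromatic] = 2·(1/2)^10 = 2^{1 − 10} = 1/512.
By linearity of expectation: E[X] = C(27, 5) · 2^{1 − 10} = 80730 · 1/512 = 40365/256.
Numerically: E[X] ≈ 157.676.

E[X] = C(27,5)·2^(1−C(5,2)) = 40365/256 ≈ 157.676.


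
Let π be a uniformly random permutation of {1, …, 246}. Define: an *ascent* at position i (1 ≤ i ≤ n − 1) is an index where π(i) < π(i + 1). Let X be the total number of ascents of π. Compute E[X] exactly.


Write X = Σ X_I over i = 1, …, 245, with X_I the indicator of one ascent.
There are 245 indicators.
For each fixed i, the pair (π(i), π(i+1)) is a uniformly random ordered pair of distinct values from {1, …, 246}; by symmetry P[π(i) < π(i+1)] = 1/2.
By linearity: E[X] = 245 · (1/2) = (246 − 1) · (1/2) = 245/2 ≈ 122.5000.

E[X] = 245/2 = 122.5000.


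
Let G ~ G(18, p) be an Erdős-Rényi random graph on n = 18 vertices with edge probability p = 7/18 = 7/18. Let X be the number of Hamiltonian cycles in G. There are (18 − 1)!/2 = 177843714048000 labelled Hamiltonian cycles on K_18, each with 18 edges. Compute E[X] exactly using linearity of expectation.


K_18 has (18 − 1)!/2 = 177843714048000 labelled Hamiltonian cycles.
For each such Hamiltonian cycle H, let X_H = 1 if all 18 edges of H are present in G. Then P[X_H = 1] = p^{18} = (7/18)^{18} = 1628413597910449/39346408075296537575424.
By linearity: E[X] = Σ_H E[X_H] = 177843714048000 · p^{18} = 177843714048000 · 1628413597910449/39346408075296537575424 = 24246874921186846803875/3294258113514384.
Numerically: E[X] ≈ 7.36034e+06.

E[X] = 177843714048000 · (7/18)^{18} = 24246874921186846803875/3294258113514384 ≈ 7.36034e+06.


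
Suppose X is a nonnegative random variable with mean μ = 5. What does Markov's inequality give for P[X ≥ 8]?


μ = E[X] = 5, a = 8.
Markov: P[X ≥ 8] ≤ μ/a = (5)/8 = 5/8.
Numerically: ≈ 0.62500.
(Since a = 8 > μ = 5.00000, the bound 5/8 is < 1 and informative.)

P[X ≥ 8] ≤ 5/8 ≈ 0.62500.


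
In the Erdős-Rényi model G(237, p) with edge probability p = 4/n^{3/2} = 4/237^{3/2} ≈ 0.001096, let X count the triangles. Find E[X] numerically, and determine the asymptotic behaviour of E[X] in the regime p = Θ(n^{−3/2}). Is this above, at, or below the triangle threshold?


Number of potential triangles: C(237, 3) = 2190670.
Each occurs with probability p³ ≈ (0.001096)³ ≈ 1.317687e-09.
By linearity: E[X] = C(237, 3)·p³ ≈ 2190670 · 1.317687e-09 ≈ 0.0029.
Since α = 3/2 > 1, p = c/n^{3/2} = o(1/n) is below the triangle threshold p ~ 1/n. Asymptotically E[X] ~ (c³/6)·n^{3(1−α)} = (4³/6)·n^{-1.5} → 0, so by Markov's inequality G has no triangles w.h.p.

E[X] ≈ 0.0029; in regime p = Θ(1/n^{3/2}) E[X] tends to 0 (below the triangle threshold p ~ 1/n).


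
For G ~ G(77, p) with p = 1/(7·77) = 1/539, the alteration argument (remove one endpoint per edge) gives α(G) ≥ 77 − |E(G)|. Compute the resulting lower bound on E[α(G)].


E[|E(G)|] = C(77, 2)·p = 2926 · (1/539) = 38/7.
E[α(G)] ≥ n − E[|E(G)|] = 77 − 38/7 = 501/7.
Numerically: ≈ 71.571.
(This is only a lower bound; the true E[α(G)] may be larger.)

E[α(G)] ≥ 501/7 ≈ 71.571.


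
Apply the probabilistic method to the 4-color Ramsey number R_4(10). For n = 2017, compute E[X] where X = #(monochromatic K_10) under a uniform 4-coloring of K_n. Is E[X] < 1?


E[X] = C(2017, 10) · 4^{1 − 45} = 300324964434452596180990448 · 4^{−44} = 300324964434452596180990448/309485009821345068724781056.
As a reduced fraction: E[X] = 18770310277153287261311903/19342813113834066795298816 ≈ 0.9704023.
Is E[X] < 1? YES.
Since E[X] < 1, there exists a 4-coloring of K_{2017} with no monochromatic K_10; hence R_4(10) > 2017.

E[X] = 18770310277153287261311903/19342813113834066795298816 ≈ 0.9704023; E[X] < 1, so R_4(10) > 2017.


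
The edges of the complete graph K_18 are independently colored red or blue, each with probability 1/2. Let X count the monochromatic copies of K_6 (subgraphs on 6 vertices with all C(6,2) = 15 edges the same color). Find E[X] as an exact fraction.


Let X = Σ_S X_S over the C(18, 6) = 18564 subsets S of size 6, where X_S = 1 if the K_6 on S is monochromatic.
For a fixed S, the K_6 on S has C(6, 2) = 15 edges. P[all 15 edges red] = (1/2)^15, and likewise for blue, so P[monochromatic] = 2·(1/2)^15 = 2^{1 − 15} = 1/16384.
Summing: E[X] = C(18, 6) · 2^{1 − 15} = 18564 · 1/16384 = 4641/4096.
Numerically: E[X] ≈ 1.133057.

E[X] = C(18,6)·2^(1−C(6,2)) = 4641/4096 ≈ 1.133057.


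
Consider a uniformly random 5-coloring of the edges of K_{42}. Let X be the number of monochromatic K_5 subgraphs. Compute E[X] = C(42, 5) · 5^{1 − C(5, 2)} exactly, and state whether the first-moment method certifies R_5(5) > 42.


E[X] = C(42, 5) · 5^{1 − 10} = 850668 · 5^{−9} = 850668/1953125.
As a reduced fraction: E[X] = 850668/1953125 ≈ 0.4355420.
Is E[X] < 1? YES.
Since E[X] < 1, there exists a 5-coloring of K_{42} with no monochromatic K_5; hence R_5(5) > 42.

E[X] = 850668/1953125 ≈ 0.4355420; E[X] < 1, so R_5(5) > 42.


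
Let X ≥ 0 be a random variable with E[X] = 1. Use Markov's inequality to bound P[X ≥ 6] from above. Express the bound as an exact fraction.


μ = E[X] = 1, a = 6.
Markov: P[X ≥ 6] ≤ μ/a = (1)/6 = 1/6.
Numerically: ≈ 0.167.
(Since a = 6 > μ = 1.000, the bound 1/6 is < 1 and informative.)

P[X ≥ 6] ≤ 1/6 ≈ 0.167.


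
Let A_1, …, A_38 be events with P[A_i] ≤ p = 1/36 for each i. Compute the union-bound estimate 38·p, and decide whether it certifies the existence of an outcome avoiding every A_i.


Union bound: P[∪_{i=1}^{38} A_i] ≤ Σ_i P[A_i] ≤ 38·p = 38·(1/36) = 19/18.
Numerically: 19/18 ≈ 1.0555556.
Is 19/18 < 1? NO.
Since the bound 19/18 is ≥ 1, the union bound is uninformative here; it does NOT by itself certify existence.

38·p = 19/18 ≈ 1.0555556; existence NOT certified by the union bound.


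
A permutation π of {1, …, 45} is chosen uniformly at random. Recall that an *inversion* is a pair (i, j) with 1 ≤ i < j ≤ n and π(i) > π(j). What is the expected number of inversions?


Write X = Σ X_I over the C(45, 2) = 990 pairs i < j, with X_I the indicator of one inversion.
There are 990 indicators.
For each fixed pair i < j, the values π(i) and π(j) are two distinct elements of {1, …, 45} in uniformly random order; by symmetry P[π(i) > π(j)] = 1/2.
By linearity: E[X] = 990 · (1/2) = C(45, 2) · (1/2) = 990/2 = 495 ≈ 495.000000.

E[X] = 495 = 495.000000.


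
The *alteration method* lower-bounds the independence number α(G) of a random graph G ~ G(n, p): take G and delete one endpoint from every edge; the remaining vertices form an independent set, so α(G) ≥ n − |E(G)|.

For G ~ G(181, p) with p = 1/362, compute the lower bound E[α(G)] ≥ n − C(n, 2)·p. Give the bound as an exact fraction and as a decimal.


E[|E(G)|] = C(181, 2)·p = 16290 · (1/362) = 45.
E[α(G)] ≥ n − E[|E(G)|] = 181 − 45 = 136.
Numerically: ≈ 136.000.
(This is only a lower bound; the true E[α(G)] may be larger.)

E[α(G)] ≥ 136 ≈ 136.000.


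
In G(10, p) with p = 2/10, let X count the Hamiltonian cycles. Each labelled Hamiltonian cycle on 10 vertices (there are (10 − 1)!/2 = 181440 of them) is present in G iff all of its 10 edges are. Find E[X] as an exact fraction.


K_10 has (10 − 1)!/2 = 181440 labelled Hamiltonian cycles.
For each such Hamiltonian cycle H, let X_H = 1 if all 10 edges of H are present in G. Then P[X_H = 1] = p^{10} = (1/5)^{10} = 1/9765625.
By linearity of expectation: E[X] = Σ_H E[X_H] = 181440 · p^{10} = 181440 · 1/9765625 = 36288/1953125.
Numerically: E[X] ≈ 0.0185795.

E[X] = 181440 · (1/5)^{10} = 36288/1953125 ≈ 0.0185795.


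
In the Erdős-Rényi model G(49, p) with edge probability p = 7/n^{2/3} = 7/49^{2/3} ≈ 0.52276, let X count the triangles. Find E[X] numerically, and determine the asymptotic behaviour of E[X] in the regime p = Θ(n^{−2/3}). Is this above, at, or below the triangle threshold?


Number of potential triangles: C(49, 3) = 18424.
Each occurs with probability p³ ≈ (0.52276)³ ≈ 1.4285714e-01.
By linearity: E[X] = C(49, 3)·p³ ≈ 18424 · 1.4285714e-01 ≈ 2632.00000.
Since α = 2/3 < 1, p = c/n^{2/3} ≫ 1/n is above the triangle threshold p ~ 1/n. Asymptotically E[X] ~ (c³/6)·n^{3(1−α)} = (7³/6)·n^{1} → ∞; triangles are abundant w.h.p.

E[X] ≈ 2632.00000; in regime p = Θ(1/n^{2/3}) E[X] diverges (above the triangle threshold p ~ 1/n).


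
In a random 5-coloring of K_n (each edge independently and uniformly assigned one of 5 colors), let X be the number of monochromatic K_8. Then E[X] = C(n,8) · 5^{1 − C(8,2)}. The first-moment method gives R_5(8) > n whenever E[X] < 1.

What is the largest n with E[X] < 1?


We need C(n, 8) · 5^{1 − 28} < 1, i.e. C(n, 8) < 5^{28 − 1} = 7450580596923828125.
Check values of n near the boundary:
  n = 857: C(857, 8) = 6983854138365964575; 6983854138365964575 < 7450580596923828125? YES
  n = 858: C(858, 8) = 7049584530256467771; 7049584530256467771 < 7450580596923828125? YES
  n = 859: C(859, 8) = 7115855595170747139; 7115855595170747139 < 7450580596923828125? YES
  n = 860: C(860, 8) = 7182671140665308145; 7182671140665308145 < 7450580596923828125? YES
  n = 861: C(861, 8) = 7250034996615275865; 7250034996615275865 < 7450580596923828125? YES
  n = 862: C(862, 8) = 7317951015318931845; 7317951015318931845 < 7450580596923828125? YES
  n = 863: C(863, 8) = 7386423071602617757; 7386423071602617757 < 7450580596923828125? YES
  n = 864: C(864, 8) = 7455455062926006708; 7455455062926006708 < 7450580596923828125? NO
The largest n with C(n, 8) < 7450580596923828125 is n = 863 (where E[X] = 7386423071602617757/7450580596923828125 ≈ 0.991). Hence R_5(8) > 863, i.e. R_5(8) ≥ 864.

Largest n = 863; hence R_5(8) > 863.


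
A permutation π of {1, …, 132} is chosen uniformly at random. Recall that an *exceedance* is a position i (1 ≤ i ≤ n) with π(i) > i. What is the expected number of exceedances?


Write X = Σ_{i=1}^{132} X_i, where X_i = 1_{π(i) > i}.
For each fixed i, π(i) is uniform over {1, …, 132} (marginal of a uniform permutation), so P[π(i) > i] = (n − i)/n. Summing: Σ_{i=1}^{132} (n − i)/n = (0 + 1 + … + 131)/132 = 132(132 − 1)/(2·132) = (132 − 1)/2.
Hence E[X] = Σ_{i=1}^{132} (132 − i)/132 = 131/2 ≈ 65.50000.

E[X] = 131/2 = 65.50000.


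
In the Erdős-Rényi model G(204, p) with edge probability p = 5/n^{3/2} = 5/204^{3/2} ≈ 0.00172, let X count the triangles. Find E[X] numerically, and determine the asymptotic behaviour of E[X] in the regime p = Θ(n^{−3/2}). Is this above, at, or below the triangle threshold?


Number of potential triangles: C(204, 3) = 1394204.
Each occurs with probability p³ ≈ (0.00172)³ ≈ 5.05329e-09.
By linearity: E[X] = C(204, 3)·p³ ≈ 1394204 · 5.05329e-09 ≈ 0.007.
Since α = 3/2 > 1, p = c/n^{3/2} = o(1/n) is below the triangle threshold p ~ 1/n. Asymptotically E[X] ~ (c³/6)·n^{3(1−α)} = (5³/6)·n^{-1.5} → 0, so by Markov's inequality G has no triangles w.h.p.

E[X] ≈ 0.007; in regime p = Θ(1/n^{3/2}) E[X] tends to 0 (below the triangle threshold p ~ 1/n).


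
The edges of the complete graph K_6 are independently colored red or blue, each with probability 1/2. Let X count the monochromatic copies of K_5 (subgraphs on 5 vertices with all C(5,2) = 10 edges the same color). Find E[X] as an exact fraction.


Let X = Σ_S X_S over the C(6, 5) = 6 subsets S of size 5, where X_S = 1 if the K_5 on S is monochromatic.
For a fixed S, the K_5 on S has C(5, 2) = 10 edges. P[all 10 edges red] = (1/2)^10, and likewise for blue, so P[monochromatic] = 2·(1/2)^10 = 2^{1 − 10} = 1/512.
Summing: E[X] = C(6, 5) · 2^{1 − 10} = 6 · 1/512 = 3/256.
Numerically: E[X] ≈ 0.011719.

E[X] = C(6,5)·2^(1−C(5,2)) = 3/256 ≈ 0.011719.


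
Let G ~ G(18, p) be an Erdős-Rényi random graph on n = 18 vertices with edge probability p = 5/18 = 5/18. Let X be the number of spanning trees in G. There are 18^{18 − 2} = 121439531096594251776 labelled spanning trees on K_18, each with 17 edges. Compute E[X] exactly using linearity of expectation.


K_18 has 18^{18 − 2} = 121439531096594251776 labelled spanning trees.
For each such spanning tree H, let X_H = 1 if all 17 edges of H are present in G. Then P[X_H = 1] = p^{17} = (5/18)^{17} = 762939453125/2185911559738696531968.
By linearity of expectation: E[X] = Σ_H E[X_H] = 121439531096594251776 · p^{17} = 121439531096594251776 · 762939453125/2185911559738696531968 = 762939453125/18.
Numerically: E[X] ≈ 4.24e+10.

E[X] = 121439531096594251776 · (5/18)^{17} = 762939453125/18 ≈ 4.24e+10.


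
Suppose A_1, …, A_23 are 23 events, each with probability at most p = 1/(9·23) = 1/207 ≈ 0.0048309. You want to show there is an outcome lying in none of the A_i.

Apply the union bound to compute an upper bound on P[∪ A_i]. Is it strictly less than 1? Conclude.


Union bound: P[∪_{i=1}^{23} A_i] ≤ Σ_i P[A_i] ≤ 23·p = 23·(1/207) = 1/9.
Numerically: 1/9 ≈ 0.1111111.
Is 1/9 < 1? YES.
Since P[∪ A_i] ≤ 1/9 < 1, the complement has P[∩ A_i^c] ≥ 1 − 1/9 = 8/9 > 0, so some outcome avoids every A_i.

23·p = 1/9 ≈ 0.1111111; existence CERTIFIED by the union bound.


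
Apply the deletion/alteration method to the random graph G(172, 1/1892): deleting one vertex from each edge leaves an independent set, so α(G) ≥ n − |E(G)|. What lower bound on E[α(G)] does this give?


E[|E(G)|] = C(172, 2)·p = 14706 · (1/1892) = 171/22.
E[α(G)] ≥ n − E[|E(G)|] = 172 − 171/22 = 3613/22.
Numerically: ≈ 164.227.
(This is only a lower bound; the true E[α(G)] may be larger.)

E[α(G)] ≥ 3613/22 ≈ 164.227.


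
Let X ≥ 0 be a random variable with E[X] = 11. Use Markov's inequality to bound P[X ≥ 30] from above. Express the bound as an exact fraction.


μ = E[X] = 11, a = 30.
Markov: P[X ≥ 30] ≤ μ/a = (11)/30 = 11/30.
Numerically: ≈ 0.36667.
(Since a = 30 > μ = 11.00000, the bound 11/30 is < 1 and informative.)

P[X ≥ 30] ≤ 11/30 ≈ 0.36667.


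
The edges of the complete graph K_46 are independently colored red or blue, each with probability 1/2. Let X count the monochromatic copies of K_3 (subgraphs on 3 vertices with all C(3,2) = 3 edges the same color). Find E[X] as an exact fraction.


Let X = Σ_S X_S over the C(46, 3) = 15180 subsets S of size 3, where X_S = 1 if the K_3 on S is monochromatic.
For a fixed S, the K_3 on S has C(3, 2) = 3 edges. P[all 3 edges red] = (1/2)^3, and likewise for blue, so P[monochromatic] = 2·(1/2)^3 = 2^{1 − 3} = 1/4.
By linearity: E[X] = C(46, 3) · 2^{1 − 3} = 15180 · 1/4 = 3795.
Numerically: E[X] ≈ 3795.000.

E[X] = C(46,3)·2^(1−C(3,2)) = 3795 ≈ 3795.000.


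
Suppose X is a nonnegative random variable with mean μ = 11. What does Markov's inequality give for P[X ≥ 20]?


μ = E[X] = 11, a = 20.
Markov: P[X ≥ 20] ≤ μ/a = (11)/20 = 11/20.
Numerically: ≈ 0.550.
(Since a = 20 > μ = 11.000, the bound 11/20 is < 1 and informative.)

P[X ≥ 20] ≤ 11/20 ≈ 0.550.


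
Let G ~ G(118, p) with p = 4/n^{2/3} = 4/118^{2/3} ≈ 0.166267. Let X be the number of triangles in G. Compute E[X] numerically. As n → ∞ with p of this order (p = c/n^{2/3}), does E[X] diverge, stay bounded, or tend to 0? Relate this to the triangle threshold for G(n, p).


Number of potential triangles: C(118, 3) = 266916.
Each occurs with probability p³ ≈ (0.166267)³ ≈ 4.59638035e-03.
By linearity: E[X] = C(118, 3)·p³ ≈ 266916 · 4.59638035e-03 ≈ 1226.847458.
Since α = 2/3 < 1, p = c/n^{2/3} ≫ 1/n is above the triangle threshold p ~ 1/n. Asymptotically E[X] ~ (c³/6)·n^{3(1−α)} = (4³/6)·n^{1} → ∞; triangles are abundant w.h.p.

E[X] ≈ 1226.847458; in regime p = Θ(1/n^{2/3}) E[X] diverges (above the triangle threshold p ~ 1/n).


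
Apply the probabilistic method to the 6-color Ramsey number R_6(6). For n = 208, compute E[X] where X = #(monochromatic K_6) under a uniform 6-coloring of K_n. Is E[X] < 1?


E[X] = C(208, 6) · 6^{1 − 15} = 104579959848 · 6^{−14} = 104579959848/78364164096.
As a reduced fraction: E[X] = 4357498327/3265173504 ≈ 1.3345381.
Is E[X] < 1? NO.
Since E[X] ≥ 1, the first-moment bound is inconclusive at n = 208; it does NOT by itself certify R_6(6) > 208.

E[X] = 4357498327/3265173504 ≈ 1.3345381; E[X] ≥ 1; first-moment method inconclusive here.


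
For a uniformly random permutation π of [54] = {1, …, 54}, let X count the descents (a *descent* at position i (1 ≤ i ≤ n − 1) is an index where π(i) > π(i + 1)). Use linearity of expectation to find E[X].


Write X = Σ X_I over i = 1, …, 53, with X_I the indicator of one descent.
There are 53 indicators.
For each fixed i, the pair (π(i), π(i+1)) is a uniformly random ordered pair of distinct values from {1, …, 54}; by symmetry P[π(i) > π(i+1)] = 1/2.
By linearity: E[X] = 53 · (1/2) = (54 − 1) · (1/2) = 53/2 ≈ 26.500.

E[X] = 53/2 = 26.500.


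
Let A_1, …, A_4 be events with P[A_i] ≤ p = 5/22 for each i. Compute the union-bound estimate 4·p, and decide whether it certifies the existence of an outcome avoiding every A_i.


Union bound: P[∪_{i=1}^{4} A_i] ≤ Σ_i P[A_i] ≤ 4·p = 4·(5/22) = 10/11.
Numerically: 10/11 ≈ 0.90909.
Is 10/11 < 1? YES.
Since P[∪ A_i] ≤ 10/11 < 1, the complement has P[∩ A_i^c] ≥ 1 − 10/11 = 1/11 > 0, so some outcome avoids every A_i.

4·p = 10/11 ≈ 0.90909; existence CERTIFIED by the union bound.


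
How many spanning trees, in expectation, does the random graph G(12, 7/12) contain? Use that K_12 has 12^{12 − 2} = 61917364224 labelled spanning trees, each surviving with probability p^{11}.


K_12 has 12^{12 − 2} = 61917364224 labelled spanning trees.
For each such spanning tree H, let X_H = 1 if all 11 edges of H are present in G. Then P[X_H = 1] = p^{11} = (7/12)^{11} = 1977326743/743008370688.
Summing the indicators: E[X] = Σ_H E[X_H] = 61917364224 · p^{11} = 61917364224 · 1977326743/743008370688 = 1977326743/12.
Numerically: E[X] ≈ 1.64777e+08.

E[X] = 61917364224 · (7/12)^{11} = 1977326743/12 ≈ 1.64777e+08.


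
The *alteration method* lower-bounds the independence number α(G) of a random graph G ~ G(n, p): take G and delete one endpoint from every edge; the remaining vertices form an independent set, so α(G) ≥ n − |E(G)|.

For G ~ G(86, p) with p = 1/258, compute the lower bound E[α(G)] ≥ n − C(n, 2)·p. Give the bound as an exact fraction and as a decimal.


E[|E(G)|] = C(86, 2)·p = 3655 · (1/258) = 85/6.
E[α(G)] ≥ n − E[|E(G)|] = 86 − 85/6 = 431/6.
Numerically: ≈ 71.833333.
(This is only a lower bound; the true E[α(G)] may be larger.)

E[α(G)] ≥ 431/6 ≈ 71.833333.


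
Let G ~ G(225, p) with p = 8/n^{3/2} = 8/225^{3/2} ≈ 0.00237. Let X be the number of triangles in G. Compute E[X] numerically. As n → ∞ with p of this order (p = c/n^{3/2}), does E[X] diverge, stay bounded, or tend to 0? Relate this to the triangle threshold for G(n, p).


Number of potential triangles: C(225, 3) = 1873200.
Each occurs with probability p³ ≈ (0.00237)³ ≈ 1.331829e-08.
By linearity: E[X] = C(225, 3)·p³ ≈ 1873200 · 1.331829e-08 ≈ 0.0249.
Since α = 3/2 > 1, p = c/n^{3/2} = o(1/n) is below the triangle threshold p ~ 1/n. Asymptotically E[X] ~ (c³/6)·n^{3(1−α)} = (8³/6)·n^{-1.5} → 0, so by Markov's inequality G has no triangles w.h.p.

E[X] ≈ 0.0249; in regime p = Θ(1/n^{3/2}) E[X] tends to 0 (below the triangle threshold p ~ 1/n).


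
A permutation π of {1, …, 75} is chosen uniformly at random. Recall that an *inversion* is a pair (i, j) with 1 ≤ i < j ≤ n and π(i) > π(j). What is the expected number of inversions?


Write X = Σ X_I over the C(75, 2) = 2775 pairs i < j, with X_I the indicator of one inversion.
There are 2775 indicators.
For each fixed pair i < j, the values π(i) and π(j) are two distinct elements of {1, …, 75} in uniformly random order; by symmetry P[π(i) > π(j)] = 1/2.
By linearity: E[X] = 2775 · (1/2) = C(75, 2) · (1/2) = 2775/2 = 2775/2 ≈ 1387.500.

E[X] = 2775/2 = 1387.500.


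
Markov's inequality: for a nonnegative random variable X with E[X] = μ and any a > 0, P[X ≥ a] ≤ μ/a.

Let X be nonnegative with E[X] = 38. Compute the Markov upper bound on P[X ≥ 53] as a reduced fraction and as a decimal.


μ = E[X] = 38, a = 53.
Markov: P[X ≥ 53] ≤ μ/a = (38)/53 = 38/53.
Numerically: ≈ 0.716981.
(Since a = 53 > μ = 38.000000, the bound 38/53 is < 1 and informative.)

P[X ≥ 53] ≤ 38/53 ≈ 0.716981.


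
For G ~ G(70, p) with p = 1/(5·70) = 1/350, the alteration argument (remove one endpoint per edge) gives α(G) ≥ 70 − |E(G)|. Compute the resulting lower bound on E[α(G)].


E[|E(G)|] = C(70, 2)·p = 2415 · (1/350) = 69/10.
E[α(G)] ≥ n − E[|E(G)|] = 70 − 69/10 = 631/10.
Numerically: ≈ 63.100000.
(This is only a lower bound; the true E[α(G)] may be larger.)

E[α(G)] ≥ 631/10 ≈ 63.100000.


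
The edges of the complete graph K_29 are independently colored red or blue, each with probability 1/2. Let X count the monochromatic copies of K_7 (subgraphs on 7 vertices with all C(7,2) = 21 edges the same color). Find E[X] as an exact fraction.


Let X = Σ_S X_S over the C(29, 7) = 1560780 subsets S of size 7, where X_S = 1 if the K_7 on S is monochromatic.
For a fixed S, the K_7 on S has C(7, 2) = 21 edges. P[all 21 edges red] = (1/2)^21, and likewise for blue, so P[monochromatic] = 2·(1/2)^21 = 2^{1 − 21} = 1/1048576.
Summing: E[X] = C(29, 7) · 2^{1 − 21} = 1560780 · 1/1048576 = 390195/262144.
Numerically: E[X] ≈ 1.488.

E[X] = C(29,7)·2^(1−C(7,2)) = 390195/262144 ≈ 1.488.


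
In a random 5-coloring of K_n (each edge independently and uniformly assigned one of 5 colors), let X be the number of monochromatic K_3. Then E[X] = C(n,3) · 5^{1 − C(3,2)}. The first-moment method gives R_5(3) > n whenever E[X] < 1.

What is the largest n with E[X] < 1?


We need C(n, 3) · 5^{1 − 3} < 1, i.e. C(n, 3) < 5^{3 − 1} = 25.
Check values of n near the boundary:
  n = 3: C(3, 3) = 1; 1 < 25? YES
  n = 4: C(4, 3) = 4; 4 < 25? YES
  n = 5: C(5, 3) = 10; 10 < 25? YES
  n = 6: C(6, 3) = 20; 20 < 25? YES
  n = 7: C(7, 3) = 35; 35 < 25? NO
  n = 8: C(8, 3) = 56; 56 < 25? NO
The largest n with C(n, 3) < 25 is n = 6 (where E[X] = 4/5 ≈ 0.8000). Hence R_5(3) > 6, i.e. R_5(3) ≥ 7.

Largest n = 6; hence R_5(3) > 6.


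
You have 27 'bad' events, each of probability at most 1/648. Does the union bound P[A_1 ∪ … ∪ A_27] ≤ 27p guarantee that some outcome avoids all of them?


Union bound: P[∪_{i=1}^{27} A_i] ≤ Σ_i P[A_i] ≤ 27·p = 27·(1/648) = 1/24.
Numerically: 1/24 ≈ 0.0417.
Is 1/24 < 1? YES.
Since P[∪ A_i] ≤ 1/24 < 1, the complement has P[∩ A_i^c] ≥ 1 − 1/24 = 23/24 > 0, so some outcome avoids every A_i.

27·p = 1/24 ≈ 0.0417; existence CERTIFIED by the union bound.


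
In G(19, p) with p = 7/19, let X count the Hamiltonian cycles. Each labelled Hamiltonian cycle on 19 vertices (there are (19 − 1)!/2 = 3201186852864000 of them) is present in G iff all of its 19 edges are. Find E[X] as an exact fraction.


K_19 has (19 − 1)!/2 = 3201186852864000 labelled Hamiltonian cycles.
For each such Hamiltonian cycle H, let X_H = 1 if all 19 edges of H are present in G. Then P[X_H = 1] = p^{19} = (7/19)^{19} = 11398895185373143/1978419655660313589123979.
By linearity: E[X] = Σ_H E[X_H] = 3201186852864000 · p^{19} = 3201186852864000 · 11398895185373143/1978419655660313589123979 = 36489993404591253525678231552000/1978419655660313589123979.
Numerically: E[X] ≈ 1.8444e+07.

E[X] = 3201186852864000 · (7/19)^{19} = 36489993404591253525678231552000/1978419655660313589123979 ≈ 1.8444e+07.


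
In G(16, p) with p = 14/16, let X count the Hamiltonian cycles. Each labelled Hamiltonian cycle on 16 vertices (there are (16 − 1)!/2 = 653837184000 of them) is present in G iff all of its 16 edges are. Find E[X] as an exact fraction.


K_16 has (16 − 1)!/2 = 653837184000 labelled Hamiltonian cycles.
For each such Hamiltonian cycle H, let X_H = 1 if all 16 edges of H are present in G. Then P[X_H = 1] = p^{16} = (7/8)^{16} = 33232930569601/281474976710656.
Summing the indicators: E[X] = Σ_H E[X_H] = 653837184000 · p^{16} = 653837184000 · 33232930569601/281474976710656 = 21219654042671322112875/274877906944.
Numerically: E[X] ≈ 7.71967e+10.

E[X] = 653837184000 · (7/8)^{16} = 21219654042671322112875/274877906944 ≈ 7.71967e+10.


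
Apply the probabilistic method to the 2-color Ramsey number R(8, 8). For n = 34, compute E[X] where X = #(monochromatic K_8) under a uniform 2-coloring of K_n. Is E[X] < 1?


E[X] = C(34, 8) · 2^{1 − 28} = 18156204 · 2^{−27} = 18156204/134217728.
As a reduced fraction: E[X] = 4539051/33554432 ≈ 0.13527.
Is E[X] < 1? YES.
Since E[X] < 1, there exists a 2-coloring of K_{34} with no monochromatic K_8; hence R(8, 8) > 34.

E[X] = 4539051/33554432 ≈ 0.13527; E[X] < 1, so R(8, 8) > 34.


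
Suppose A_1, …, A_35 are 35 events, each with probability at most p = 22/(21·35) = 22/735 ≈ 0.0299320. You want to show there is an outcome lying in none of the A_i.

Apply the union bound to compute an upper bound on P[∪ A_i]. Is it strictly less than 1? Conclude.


Union bound: P[∪_{i=1}^{35} A_i] ≤ Σ_i P[A_i] ≤ 35·p = 35·(22/735) = 22/21.
Numerically: 22/21 ≈ 1.0476190.
Is 22/21 < 1? NO.
Since the bound 22/21 is ≥ 1, the union bound is uninformative here; it does NOT by itself certify existence.

35·p = 22/21 ≈ 1.0476190; existence NOT certified by the union bound.


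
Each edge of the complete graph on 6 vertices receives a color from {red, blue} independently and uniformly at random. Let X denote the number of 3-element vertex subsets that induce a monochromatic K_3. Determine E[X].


Let X = Σ_S X_S over the C(6, 3) = 20 subsets S of size 3, where X_S = 1 if the K_3 on S is monochromatic.
For a fixed S, the K_3 on S has C(3, 2) = 3 edges. P[all 3 edges red] = (1/2)^3, and likewise for blue, so P[monochromatic] = 2·(1/2)^3 = 2^{1 − 3} = 1/4.
Summing: E[X] = C(6, 3) · 2^{1 − 3} = 20 · 1/4 = 5.
Numerically: E[X] ≈ 5.000.

E[X] = C(6,3)·2^(1−C(3,2)) = 5 ≈ 5.000.


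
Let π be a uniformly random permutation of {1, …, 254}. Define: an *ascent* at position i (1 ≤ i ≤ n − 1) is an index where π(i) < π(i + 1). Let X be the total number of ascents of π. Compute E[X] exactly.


Write X = Σ X_I over i = 1, …, 253, with X_I the indicator of one ascent.
There are 253 indicators.
For each fixed i, the pair (π(i), π(i+1)) is a uniformly random ordered pair of distinct values from {1, …, 254}; by symmetry P[π(i) < π(i+1)] = 1/2.
By linearity: E[X] = 253 · (1/2) = (254 − 1) · (1/2) = 253/2 ≈ 126.5000.

E[X] = 253/2 = 126.5000.


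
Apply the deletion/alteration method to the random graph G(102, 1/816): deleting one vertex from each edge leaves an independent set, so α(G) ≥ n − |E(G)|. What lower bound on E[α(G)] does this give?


E[|E(G)|] = C(102, 2)·p = 5151 · (1/816) = 101/16.
E[α(G)] ≥ n − E[|E(G)|] = 102 − 101/16 = 1531/16.
Numerically: ≈ 95.688.
(This is only a lower bound; the true E[α(G)] may be larger.)

E[α(G)] ≥ 1531/16 ≈ 95.688.


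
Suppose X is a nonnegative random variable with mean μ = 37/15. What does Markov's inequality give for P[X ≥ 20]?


μ = E[X] = 37/15, a = 20.
Markov: P[X ≥ 20] ≤ μ/a = (37/15)/20 = 37/300.
Numerically: ≈ 0.12333.
(Since a = 20 > μ = 2.46667, the bound 37/300 is < 1 and informative.)

P[X ≥ 20] ≤ 37/300 ≈ 0.12333.


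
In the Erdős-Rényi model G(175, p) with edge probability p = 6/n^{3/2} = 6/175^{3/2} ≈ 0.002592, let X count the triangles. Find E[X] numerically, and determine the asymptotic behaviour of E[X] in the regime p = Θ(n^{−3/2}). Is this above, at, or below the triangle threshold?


Number of potential triangles: C(175, 3) = 877975.
Each occurs with probability p³ ≈ (0.002592)³ ≈ 1.740935e-08.
By linearity: E[X] = C(175, 3)·p³ ≈ 877975 · 1.740935e-08 ≈ 0.0153.
Since α = 3/2 > 1, p = c/n^{3/2} = o(1/n) is below the triangle threshold p ~ 1/n. Asymptotically E[X] ~ (c³/6)·n^{3(1−α)} = (6³/6)·n^{-1.5} → 0, so by Markov's inequality G has no triangles w.h.p.

E[X] ≈ 0.0153; in regime p = Θ(1/n^{3/2}) E[X] tends to 0 (below the triangle threshold p ~ 1/n).


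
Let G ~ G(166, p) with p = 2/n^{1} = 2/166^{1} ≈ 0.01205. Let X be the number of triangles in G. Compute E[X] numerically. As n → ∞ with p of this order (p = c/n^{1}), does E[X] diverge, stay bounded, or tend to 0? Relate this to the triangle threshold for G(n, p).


Number of potential triangles: C(166, 3) = 748660.
Each occurs with probability p³ ≈ (0.01205)³ ≈ 1.748903e-06.
By linearity: E[X] = C(166, 3)·p³ ≈ 748660 · 1.748903e-06 ≈ 1.3093.
Here α = 1, so p = 2/n is exactly at the triangle threshold p ~ 1/n. Asymptotically E[X] → c³/6 = 2³/6 = 4/3 ≈ 1.3333, a bounded constant. In this regime the triangle count is asymptotically Poisson(c³/6).

E[X] ≈ 1.3093; in regime p = Θ(1/n^{1}) E[X] stays bounded (at the triangle threshold p ~ 1/n).


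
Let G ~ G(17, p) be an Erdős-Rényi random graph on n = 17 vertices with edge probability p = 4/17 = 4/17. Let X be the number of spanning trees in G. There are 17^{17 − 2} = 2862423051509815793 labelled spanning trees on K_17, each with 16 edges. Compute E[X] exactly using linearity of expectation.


K_17 has 17^{17 − 2} = 2862423051509815793 labelled spanning trees.
For each such spanning tree H, let X_H = 1 if all 16 edges of H are present in G. Then P[X_H = 1] = p^{16} = (4/17)^{16} = 4294967296/48661191875666868481.
Summing the indicators: E[X] = Σ_H E[X_H] = 2862423051509815793 · p^{16} = 2862423051509815793 · 4294967296/48661191875666868481 = 4294967296/17.
Numerically: E[X] ≈ 2.5265e+08.

E[X] = 2862423051509815793 · (4/17)^{16} = 4294967296/17 ≈ 2.5265e+08.


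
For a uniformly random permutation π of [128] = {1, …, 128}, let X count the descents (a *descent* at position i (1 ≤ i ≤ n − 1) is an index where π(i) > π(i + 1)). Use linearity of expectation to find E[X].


Write X = Σ X_I over i = 1, …, 127, with X_I the indicator of one descent.
There are 127 indicators.
For each fixed i, the pair (π(i), π(i+1)) is a uniformly random ordered pair of distinct values from {1, …, 128}; by symmetry P[π(i) > π(i+1)] = 1/2.
By linearity: E[X] = 127 · (1/2) = (128 − 1) · (1/2) = 127/2 ≈ 63.50000.

E[X] = 127/2 = 63.50000.


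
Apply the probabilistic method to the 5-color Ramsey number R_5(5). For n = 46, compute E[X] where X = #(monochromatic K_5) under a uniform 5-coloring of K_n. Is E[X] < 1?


E[X] = C(46, 5) · 5^{1 − 10} = 1370754 · 5^{−9} = 1370754/1953125.
As a reduced fraction: E[X] = 1370754/1953125 ≈ 0.7018.
Is E[X] < 1? YES.
Since E[X] < 1, there exists a 5-coloring of K_{46} with no monochromatic K_5; hence R_5(5) > 46.

E[X] = 1370754/1953125 ≈ 0.7018; E[X] < 1, so R_5(5) > 46.


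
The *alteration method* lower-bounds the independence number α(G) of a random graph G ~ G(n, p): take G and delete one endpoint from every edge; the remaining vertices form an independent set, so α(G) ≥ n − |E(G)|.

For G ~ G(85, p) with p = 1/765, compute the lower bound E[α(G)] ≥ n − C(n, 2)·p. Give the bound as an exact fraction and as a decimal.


E[|E(G)|] = C(85, 2)·p = 3570 · (1/765) = 14/3.
E[α(G)] ≥ n − E[|E(G)|] = 85 − 14/3 = 241/3.
Numerically: ≈ 80.333333.
(This is only a lower bound; the true E[α(G)] may be larger.)

E[α(G)] ≥ 241/3 ≈ 80.333333.


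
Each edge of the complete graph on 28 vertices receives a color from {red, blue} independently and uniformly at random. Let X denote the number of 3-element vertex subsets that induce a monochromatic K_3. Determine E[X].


Let X = Σ_S X_S over the C(28, 3) = 3276 subsets S of size 3, where X_S = 1 if the K_3 on S is monochromatic.
For a fixed S, the K_3 on S has C(3, 2) = 3 edges. P[all 3 edges red] = (1/2)^3, and likewise for blue, so P[monochromatic] = 2·(1/2)^3 = 2^{1 − 3} = 1/4.
By linearity of expectation: E[X] = C(28, 3) · 2^{1 − 3} = 3276 · 1/4 = 819.
Numerically: E[X] ≈ 819.00000.

E[X] = C(28,3)·2^(1−C(3,2)) = 819 ≈ 819.00000.


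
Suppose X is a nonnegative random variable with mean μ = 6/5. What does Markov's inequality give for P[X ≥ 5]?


μ = E[X] = 6/5, a = 5.
Markov: P[X ≥ 5] ≤ μ/a = (6/5)/5 = 6/25.
Numerically: ≈ 0.2400.
(Since a = 5 > μ = 1.2000, the bound 6/25 is < 1 and informative.)

P[X ≥ 5] ≤ 6/25 ≈ 0.2400.


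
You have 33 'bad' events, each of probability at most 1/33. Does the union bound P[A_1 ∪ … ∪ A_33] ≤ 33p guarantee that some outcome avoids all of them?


Union bound: P[∪_{i=1}^{33} A_i] ≤ Σ_i P[A_i] ≤ 33·p = 33·(1/33) = 1.
Numerically: 1 ≈ 1.000000.
Is 1 < 1? NO.
Since the bound 1 is ≥ 1, the union bound is uninformative here; it does NOT by itself certify existence.

33·p = 1 ≈ 1.000000; existence NOT certified by the union bound.


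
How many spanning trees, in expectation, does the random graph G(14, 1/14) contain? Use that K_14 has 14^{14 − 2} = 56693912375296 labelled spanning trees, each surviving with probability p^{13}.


K_14 has 14^{14 − 2} = 56693912375296 labelled spanning trees.
For each such spanning tree H, let X_H = 1 if all 13 edges of H are present in G. Then P[X_H = 1] = p^{13} = (1/14)^{13} = 1/793714773254144.
Summing the indicators: E[X] = Σ_H E[X_H] = 56693912375296 · p^{13} = 56693912375296 · 1/793714773254144 = 1/14.
Numerically: E[X] ≈ 0.0714.

E[X] = 56693912375296 · (1/14)^{13} = 1/14 ≈ 0.0714.


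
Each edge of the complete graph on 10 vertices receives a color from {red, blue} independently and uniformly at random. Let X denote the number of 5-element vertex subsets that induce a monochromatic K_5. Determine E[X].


Let X = Σ_S X_S over the C(10, 5) = 252 subsets S of size 5, where X_S = 1 if the K_5 on S is monochromatic.
For a fixed S, the K_5 on S has C(5, 2) = 10 edges. P[all 10 edges red] = (1/2)^10, and likewise for blue, so P[monochromatic] = 2·(1/2)^10 = 2^{1 − 10} = 1/512.
By linearity: E[X] = C(10, 5) · 2^{1 − 10} = 252 · 1/512 = 63/128.
Numerically: E[X] ≈ 0.492.

E[X] = C(10,5)·2^(1−C(5,2)) = 63/128 ≈ 0.492.


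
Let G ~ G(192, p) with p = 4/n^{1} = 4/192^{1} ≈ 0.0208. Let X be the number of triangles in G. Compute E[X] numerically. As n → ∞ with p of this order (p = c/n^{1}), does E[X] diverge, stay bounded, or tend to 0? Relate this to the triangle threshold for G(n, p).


Number of potential triangles: C(192, 3) = 1161280.
Each occurs with probability p³ ≈ (0.0208)³ ≈ 9.04225e-06.
By linearity: E[X] = C(192, 3)·p³ ≈ 1161280 · 9.04225e-06 ≈ 10.501.
Here α = 1, so p = 4/n is exactly at the triangle threshold p ~ 1/n. Asymptotically E[X] → c³/6 = 4³/6 = 32/3 ≈ 10.667, a bounded constant. In this regime the triangle count is asymptotically Poisson(c³/6).

E[X] ≈ 10.501; in regime p = Θ(1/n^{1}) E[X] stays bounded (at the triangle threshold p ~ 1/n).


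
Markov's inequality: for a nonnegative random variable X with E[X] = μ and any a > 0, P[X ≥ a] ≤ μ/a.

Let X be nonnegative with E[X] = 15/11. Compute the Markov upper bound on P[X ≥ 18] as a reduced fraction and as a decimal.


μ = E[X] = 15/11, a = 18.
Markov: P[X ≥ 18] ≤ μ/a = (15/11)/18 = 5/66.
Numerically: ≈ 0.0758.
(Since a = 18 > μ = 1.3636, the bound 5/66 is < 1 and informative.)

P[X ≥ 18] ≤ 5/66 ≈ 0.0758.


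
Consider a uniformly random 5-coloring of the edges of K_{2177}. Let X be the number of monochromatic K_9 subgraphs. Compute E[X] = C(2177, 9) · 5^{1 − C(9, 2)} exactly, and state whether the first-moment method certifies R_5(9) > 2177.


E[X] = C(2177, 9) · 5^{1 − 36} = 2976951400847999984172400 · 5^{−35} = 2976951400847999984172400/2910383045673370361328125.
As a reduced fraction: E[X] = 119078056033919999366896/116415321826934814453125 ≈ 1.02287.
Is E[X] < 1? NO.
Since E[X] ≥ 1, the first-moment bound is inconclusive at n = 2177; it does NOT by itself certify R_5(9) > 2177.

E[X] = 119078056033919999366896/116415321826934814453125 ≈ 1.02287; E[X] ≥ 1; first-moment method inconclusive here.


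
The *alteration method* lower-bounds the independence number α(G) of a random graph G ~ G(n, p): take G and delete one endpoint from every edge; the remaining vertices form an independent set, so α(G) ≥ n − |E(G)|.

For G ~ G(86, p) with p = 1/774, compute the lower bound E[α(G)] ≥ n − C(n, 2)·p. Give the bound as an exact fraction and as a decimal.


E[|E(G)|] = C(86, 2)·p = 3655 · (1/774) = 85/18.
E[α(G)] ≥ n − E[|E(G)|] = 86 − 85/18 = 1463/18.
Numerically: ≈ 81.278.
(This is only a lower bound; the true E[α(G)] may be larger.)

E[α(G)] ≥ 1463/18 ≈ 81.278.


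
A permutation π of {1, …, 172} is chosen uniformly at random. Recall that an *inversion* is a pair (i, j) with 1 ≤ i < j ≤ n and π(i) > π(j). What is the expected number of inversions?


Write X = Σ X_I over the C(172, 2) = 14706 pairs i < j, with X_I the indicator of one inversion.
There are 14706 indicators.
For each fixed pair i < j, the values π(i) and π(j) are two distinct elements of {1, …, 172} in uniformly random order; by symmetry P[π(i) > π(j)] = 1/2.
By linearity: E[X] = 14706 · (1/2) = C(172, 2) · (1/2) = 14706/2 = 7353 ≈ 7353.00000.

E[X] = 7353 = 7353.00000.


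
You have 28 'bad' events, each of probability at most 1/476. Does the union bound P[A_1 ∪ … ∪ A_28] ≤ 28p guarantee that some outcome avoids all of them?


Union bound: P[∪_{i=1}^{28} A_i] ≤ Σ_i P[A_i] ≤ 28·p = 28·(1/476) = 1/17.
Numerically: 1/17 ≈ 0.0588235.
Is 1/17 < 1? YES.
Since P[∪ A_i] ≤ 1/17 < 1, the complement has P[∩ A_i^c] ≥ 1 − 1/17 = 16/17 > 0, so some outcome avoids every A_i.

28·p = 1/17 ≈ 0.0588235; existence CERTIFIED by the union bound.


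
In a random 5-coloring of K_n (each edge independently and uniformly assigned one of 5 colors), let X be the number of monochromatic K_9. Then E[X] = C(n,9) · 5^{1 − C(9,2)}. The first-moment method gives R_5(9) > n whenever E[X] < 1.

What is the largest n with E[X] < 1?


We need C(n, 9) · 5^{1 − 36} < 1, i.e. C(n, 9) < 5^{36 − 1} = 2910383045673370361328125.
Check values of n near the boundary:
  n = 2169: C(2169, 9) = 2879753360044504243499683; 2879753360044504243499683 < 2910383045673370361328125? YES
  n = 2170: C(2170, 9) = 2891746779868845075610510; 2891746779868845075610510 < 2910383045673370361328125? YES
  n = 2171: C(2171, 9) = 2903784578674959601827205; 2903784578674959601827205 < 2910383045673370361328125? YES
  n = 2172: C(2172, 9) = 2915866900084148060642020; 2915866900084148060642020 < 2910383045673370361328125? NO
The largest n with C(n, 9) < 2910383045673370361328125 is n = 2171 (where E[X] = 580756915734991920365441/582076609134674072265625 ≈ 0.9977328). Hence R_5(9) > 2171, i.e. R_5(9) ≥ 2172.

Largest n = 2171; hence R_5(9) > 2171.


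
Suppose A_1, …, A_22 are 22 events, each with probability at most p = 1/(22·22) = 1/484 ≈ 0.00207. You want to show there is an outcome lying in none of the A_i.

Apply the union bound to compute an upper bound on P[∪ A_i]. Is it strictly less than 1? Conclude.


Union bound: P[∪_{i=1}^{22} A_i] ≤ Σ_i P[A_i] ≤ 22·p = 22·(1/484) = 1/22.
Numerically: 1/22 ≈ 0.04545.
Is 1/22 < 1? YES.
Since P[∪ A_i] ≤ 1/22 < 1, the complement has P[∩ A_i^c] ≥ 1 − 1/22 = 21/22 > 0, so some outcome avoids every A_i.

22·p = 1/22 ≈ 0.04545; existence CERTIFIED by the union bound.
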